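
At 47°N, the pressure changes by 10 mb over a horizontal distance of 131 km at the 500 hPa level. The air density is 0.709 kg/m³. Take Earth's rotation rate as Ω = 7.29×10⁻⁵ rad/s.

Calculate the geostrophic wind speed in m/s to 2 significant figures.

Coriolis parameter at 47°N:
f = 2Ω sin φ = 2 × 7.29×10⁻⁵ × sin 47° = 1.07×10⁻⁴ s⁻¹
Pressure gradient: |∂P/∂n| = 1000 Pa / 131000 m = 7.63×10⁻³ Pa/m
Geostrophic balance (pressure-gradient force = Coriolis force):
V_g = (1/(fρ)) |∂P/∂n| = 7.63×10⁻³ / (1.07×10⁻⁴ × 0.709) = 101 m/s

100 m/s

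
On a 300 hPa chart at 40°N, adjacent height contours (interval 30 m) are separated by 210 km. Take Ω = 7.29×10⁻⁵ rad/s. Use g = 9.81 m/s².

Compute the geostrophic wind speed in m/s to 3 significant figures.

15.0 m/s

Coriolis parameter at 40°N:
f = 2Ω sin φ = 2 × 7.29×10⁻⁵ × sin 40° = 9.37×10⁻⁵ s⁻¹
Height gradient: |∂Z/∂n| = 30 m / 210000 m = 1.43×10⁻⁴
On a pressure surface, geostrophic balance gives V_g = (g/f)|∂Z/∂n|:
V_g = 9.81 × 1.43×10⁻⁴ / 9.37×10⁻⁵ = 15.0 m/s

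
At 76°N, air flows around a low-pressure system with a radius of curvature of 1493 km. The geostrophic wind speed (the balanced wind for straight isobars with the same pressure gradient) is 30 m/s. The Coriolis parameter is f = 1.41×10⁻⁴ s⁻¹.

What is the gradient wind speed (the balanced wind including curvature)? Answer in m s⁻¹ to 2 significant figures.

Around a low, centrifugal force acts outward with Coriolis, so pressure-gradient force balances both:
(1/ρ)|∂P/∂n| = fV + V²/R  →  V² + fR·V − fR·V_g = 0
With fR = 1.41×10⁻⁴ × 1493×10³ m = 211 m/s:
V = [−fR + √((fR)² + 4 fR V_g)]/2 = [−211 + √(211² + 4×211×30)]/2 = 26.6 m/s
Subgeostrophic (V < V_g = 30 m/s), as expected around a low.

27 m s⁻¹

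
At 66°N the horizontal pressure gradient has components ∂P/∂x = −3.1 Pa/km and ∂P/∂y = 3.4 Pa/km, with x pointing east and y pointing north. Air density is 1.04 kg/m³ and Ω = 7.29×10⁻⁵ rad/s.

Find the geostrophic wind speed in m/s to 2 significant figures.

33 m/s

Coriolis parameter at 66°N:
f = 2Ω sin φ = 2 × 7.29×10⁻⁵ × sin 66° = 1.33×10⁻⁴ s⁻¹
Component geostrophic relations (x east, y north):
u_g = −(1/(fρ)) ∂P/∂y,  v_g = (1/(fρ)) ∂P/∂x
u_g = −(3.4×10⁻³)/(1.33×10⁻⁴ × 1.04) = −24.5 m/s;  v_g = (−3.1×10⁻³)/(1.33×10⁻⁴ × 1.04) = −22.4 m/s
|V_g| = √(u_g² + v_g²) = 33.2 m/s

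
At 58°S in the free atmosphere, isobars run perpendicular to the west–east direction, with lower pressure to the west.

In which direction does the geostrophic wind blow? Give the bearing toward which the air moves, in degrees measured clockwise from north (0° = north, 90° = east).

180°

The pressure-gradient force points toward the west (bearing 270°).
Geostrophic balance: in the Southern Hemisphere the Coriolis force deflects motion to the left, so the geostrophic wind blows 90° to the left of the pressure-gradient force (low pressure on the right).
Rotating 270° by 90° counterclockwise gives 180° — the wind blows toward the south.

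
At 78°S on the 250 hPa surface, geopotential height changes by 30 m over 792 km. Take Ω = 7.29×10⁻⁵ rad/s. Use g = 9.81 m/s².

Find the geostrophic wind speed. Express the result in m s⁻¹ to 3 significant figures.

Coriolis parameter at 78°S:
f = 2Ω sin φ = 2 × 7.29×10⁻⁵ × sin 78° = 1.43×10⁻⁴ s⁻¹
Height gradient: |∂Z/∂n| = 30 m / 792000 m = 3.79×10⁻⁵
On a pressure surface, geostrophic balance gives V_g = (g/f)|∂Z/∂n|:
V_g = 9.81 × 3.79×10⁻⁵ / 1.43×10⁻⁴ = 2.61 m/s

2.61 m s⁻¹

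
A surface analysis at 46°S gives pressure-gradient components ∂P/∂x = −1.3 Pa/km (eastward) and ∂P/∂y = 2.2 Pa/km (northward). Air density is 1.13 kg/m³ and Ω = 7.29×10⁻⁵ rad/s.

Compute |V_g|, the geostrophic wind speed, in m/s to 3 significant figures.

Coriolis parameter at 46°S:
f = 2Ω sin φ = 2 × 7.29×10⁻⁵ × sin 46° = 1.05×10⁻⁴ s⁻¹
In the Southern Hemisphere f is negative: f = −1.05×10⁻⁴ s⁻¹.
Component geostrophic relations (x east, y north):
u_g = −(1/(fρ)) ∂P/∂y,  v_g = (1/(fρ)) ∂P/∂x
u_g = −(2.2×10⁻³)/(−1.05×10⁻⁴ × 1.13) = 18.6 m/s;  v_g = (−1.3×10⁻³)/(−1.05×10⁻⁴ × 1.13) = 11.0 m/s
|V_g| = √(u_g² + v_g²) = 21.6 m/s

21.6 m/s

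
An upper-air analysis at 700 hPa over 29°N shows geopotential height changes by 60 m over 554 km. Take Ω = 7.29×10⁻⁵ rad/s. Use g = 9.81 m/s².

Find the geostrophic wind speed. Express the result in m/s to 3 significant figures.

15.0 m/s

Coriolis parameter at 29°N:
f = 2Ω sin φ = 2 × 7.29×10⁻⁵ × sin 29° = 7.07×10⁻⁵ s⁻¹
Height gradient: |∂Z/∂n| = 60 m / 554000 m = 1.08×10⁻⁴
On a pressure surface, geostrophic balance gives V_g = (g/f)|∂Z/∂n|:
V_g = 9.81 × 1.08×10⁻⁴ / 7.07×10⁻⁵ = 15.0 m/s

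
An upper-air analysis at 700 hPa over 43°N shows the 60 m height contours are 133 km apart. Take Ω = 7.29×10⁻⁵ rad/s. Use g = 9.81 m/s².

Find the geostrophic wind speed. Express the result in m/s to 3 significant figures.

Coriolis parameter at 43°N:
f = 2Ω sin φ = 2 × 7.29×10⁻⁵ × sin 43° = 9.94×10⁻⁵ s⁻¹
Height gradient: |∂Z/∂n| = 60 m / 133000 m = 4.51×10⁻⁴
On a pressure surface, geostrophic balance gives V_g = (g/f)|∂Z/∂n|:
V_g = 9.81 × 4.51×10⁻⁴ / 9.94×10⁻⁵ = 44.5 m/s

44.5 m/s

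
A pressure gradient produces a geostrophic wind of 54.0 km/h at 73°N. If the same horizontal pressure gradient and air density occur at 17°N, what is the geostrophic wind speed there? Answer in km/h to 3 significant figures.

With the same pressure gradient and density, V_g ∝ 1/f ∝ 1/sin φ.
V₂ = V₁ · sin φ₁ / sin φ₂ = 54.0 × sin 73° / sin 17°
V₂ = 54.0 × 0.9563/0.2924 = 177 km/h

177 km/h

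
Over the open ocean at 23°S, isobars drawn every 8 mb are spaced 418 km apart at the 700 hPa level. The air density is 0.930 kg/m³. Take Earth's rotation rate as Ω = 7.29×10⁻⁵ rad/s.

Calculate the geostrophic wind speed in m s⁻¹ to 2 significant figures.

36 m s⁻¹

Coriolis parameter at 23°S:
f = 2Ω sin φ = 2 × 7.29×10⁻⁵ × sin 23° = 5.70×10⁻⁵ s⁻¹
Pressure gradient: |∂P/∂n| = 800 Pa / 418000 m = 1.91×10⁻³ Pa/m
Geostrophic balance (pressure-gradient force = Coriolis force):
V_g = (1/(fρ)) |∂P/∂n| = 1.91×10⁻³ / (5.70×10⁻⁵ × 0.930) = 36.1 m/s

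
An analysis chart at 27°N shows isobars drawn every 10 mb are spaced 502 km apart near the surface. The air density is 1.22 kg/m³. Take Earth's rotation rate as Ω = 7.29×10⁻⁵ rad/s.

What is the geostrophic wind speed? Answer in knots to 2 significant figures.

48 knots

Coriolis parameter at 27°N:
f = 2Ω sin φ = 2 × 7.29×10⁻⁵ × sin 27° = 6.62×10⁻⁵ s⁻¹
Pressure gradient: |∂P/∂n| = 1000 Pa / 502000 m = 1.99×10⁻³ Pa/m
Geostrophic balance (pressure-gradient force = Coriolis force):
V_g = (1/(fρ)) |∂P/∂n| = 1.99×10⁻³ / (6.62×10⁻⁵ × 1.22) = 24.7 m/s
Converting: 24.7 m/s × 1.944 = 48 knots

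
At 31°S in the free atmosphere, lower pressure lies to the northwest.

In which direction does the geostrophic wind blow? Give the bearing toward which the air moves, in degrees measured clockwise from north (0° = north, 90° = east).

The pressure-gradient force points toward the northwest (bearing 315°).
Geostrophic balance: in the Southern Hemisphere the Coriolis force deflects motion to the left, so the geostrophic wind blows 90° to the left of the pressure-gradient force (low pressure on the right).
Rotating 315° by 90° counterclockwise gives 225° — the wind blows toward the southwest.

225°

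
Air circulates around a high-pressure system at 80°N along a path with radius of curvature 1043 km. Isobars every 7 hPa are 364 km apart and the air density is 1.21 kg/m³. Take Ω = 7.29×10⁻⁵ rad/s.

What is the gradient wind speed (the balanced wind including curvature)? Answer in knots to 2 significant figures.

23 knots

Coriolis parameter at 80°N:
f = 2Ω sin φ = 2 × 7.29×10⁻⁵ × sin 80° = 1.44×10⁻⁴ s⁻¹
Pressure gradient: |∂P/∂n| = 700 Pa / 364000 m = 1.92×10⁻³ Pa/m
Geostrophic speed: V_g = |∂P/∂n|/(fρ) = 1.92×10⁻³/(1.44×10⁻⁴ × 1.21) = 11.1 m/s
Around a high, pressure-gradient force acts outward with centrifugal, so Coriolis balances both:
fV = (1/ρ)|∂P/∂n| + V²/R  →  V² − fR·V + fR·V_g = 0
With fR = 1.44×10⁻⁴ × 1043×10³ m = 150 m/s:
V = [fR − √((fR)² − 4 fR V_g)]/2 = [150 − √(150² − 4×150×11.1)]/2 = 12 m/s
Supergeostrophic (V > V_g = 11.1 m/s), as expected around a high.
Converting: 12 m/s × 1.944 = 23 knots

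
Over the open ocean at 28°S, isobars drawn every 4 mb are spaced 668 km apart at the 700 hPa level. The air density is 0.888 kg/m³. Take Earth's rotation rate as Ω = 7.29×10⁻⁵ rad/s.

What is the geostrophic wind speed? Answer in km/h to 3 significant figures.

Coriolis parameter at 28°S:
f = 2Ω sin φ = 2 × 7.29×10⁻⁵ × sin 28° = 6.84×10⁻⁵ s⁻¹
Pressure gradient: |∂P/∂n| = 400 Pa / 668000 m = 5.99×10⁻⁴ Pa/m
Geostrophic balance (pressure-gradient force = Coriolis force):
V_g = (1/(fρ)) |∂P/∂n| = 5.99×10⁻⁴ / (6.84×10⁻⁵ × 0.888) = 9.85 m/s
Converting: 9.85 m/s × 3.6 = 35.5 km/h

35.5 km/h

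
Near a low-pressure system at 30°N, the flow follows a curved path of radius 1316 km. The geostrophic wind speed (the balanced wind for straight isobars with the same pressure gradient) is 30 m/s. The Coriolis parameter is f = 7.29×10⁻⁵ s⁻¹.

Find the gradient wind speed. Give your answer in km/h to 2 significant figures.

86 km/h

Around a low, centrifugal force acts outward with Coriolis, so pressure-gradient force balances both:
(1/ρ)|∂P/∂n| = fV + V²/R  →  V² + fR·V − fR·V_g = 0
With fR = 7.29×10⁻⁵ × 1316×10³ m = 95.9 m/s:
V = [−fR + √((fR)² + 4 fR V_g)]/2 = [−95.9 + √(95.9² + 4×95.9×30)]/2 = 24 m/s
Subgeostrophic (V < V_g = 30 m/s), as expected around a low.
Converting: 24 m/s × 3.6 = 86 km/h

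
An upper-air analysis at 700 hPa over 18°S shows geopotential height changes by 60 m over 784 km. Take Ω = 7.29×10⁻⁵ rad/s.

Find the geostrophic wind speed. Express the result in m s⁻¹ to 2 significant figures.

Coriolis parameter at 18°S:
f = 2Ω sin φ = 2 × 7.29×10⁻⁵ × sin 18° = 4.51×10⁻⁵ s⁻¹
Height gradient: |∂Z/∂n| = 60 m / 784000 m = 7.65×10⁻⁵
On a pressure surface, geostrophic balance gives V_g = (g/f)|∂Z/∂n|:
V_g = 9.81 × 7.65×10⁻⁵ / 4.51×10⁻⁵ = 16.7 m/s

17 m s⁻¹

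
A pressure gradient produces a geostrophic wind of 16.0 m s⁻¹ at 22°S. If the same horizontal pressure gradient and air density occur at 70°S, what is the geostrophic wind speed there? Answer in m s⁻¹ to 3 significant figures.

With the same pressure gradient and density, V_g ∝ 1/f ∝ 1/sin φ.
V₂ = V₁ · sin φ₁ / sin φ₂ = 16.0 × sin 22° / sin 70°
V₂ = 16.0 × 0.3746/0.9397 = 6.38 m s⁻¹

6.38 m s⁻¹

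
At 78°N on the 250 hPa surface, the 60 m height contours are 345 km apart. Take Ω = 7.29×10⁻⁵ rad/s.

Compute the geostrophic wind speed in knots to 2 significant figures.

Coriolis parameter at 78°N:
f = 2Ω sin φ = 2 × 7.29×10⁻⁵ × sin 78° = 1.43×10⁻⁴ s⁻¹
Height gradient: |∂Z/∂n| = 60 m / 345000 m = 1.74×10⁻⁴
On a pressure surface, geostrophic balance gives V_g = (g/f)|∂Z/∂n|:
V_g = 9.81 × 1.74×10⁻⁴ / 1.43×10⁻⁴ = 12.0 m/s
Converting: 12.0 m/s × 1.944 = 23 knots

23 knots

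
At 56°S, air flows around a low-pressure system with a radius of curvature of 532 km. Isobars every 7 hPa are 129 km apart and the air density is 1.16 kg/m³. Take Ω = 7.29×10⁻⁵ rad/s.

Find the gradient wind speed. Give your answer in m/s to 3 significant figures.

27.2 m/s

Coriolis parameter at 56°S:
f = 2Ω sin φ = 2 × 7.29×10⁻⁵ × sin 56° = 1.21×10⁻⁴ s⁻¹
Pressure gradient: |∂P/∂n| = 700 Pa / 129000 m = 5.43×10⁻³ Pa/m
Geostrophic speed: V_g = |∂P/∂n|/(fρ) = 5.43×10⁻³/(1.21×10⁻⁴ × 1.16) = 38.7 m/s
Around a low, centrifugal force acts outward with Coriolis, so pressure-gradient force balances both:
(1/ρ)|∂P/∂n| = fV + V²/R  →  V² + fR·V − fR·V_g = 0
With fR = 1.21×10⁻⁴ × 532×10³ m = 64.3 m/s:
V = [−fR + √((fR)² + 4 fR V_g)]/2 = [−64.3 + √(64.3² + 4×64.3×38.7)]/2 = 27.2 m/s
Subgeostrophic (V < V_g = 38.7 m/s), as expected around a low.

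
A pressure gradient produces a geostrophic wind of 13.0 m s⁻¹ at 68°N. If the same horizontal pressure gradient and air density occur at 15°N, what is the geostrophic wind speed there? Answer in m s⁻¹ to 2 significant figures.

47 m s⁻¹

With the same pressure gradient and density, V_g ∝ 1/f ∝ 1/sin φ.
V₂ = V₁ · sin φ₁ / sin φ₂ = 13.0 × sin 68° / sin 15°
V₂ = 13.0 × 0.9272/0.2588 = 47 m s⁻¹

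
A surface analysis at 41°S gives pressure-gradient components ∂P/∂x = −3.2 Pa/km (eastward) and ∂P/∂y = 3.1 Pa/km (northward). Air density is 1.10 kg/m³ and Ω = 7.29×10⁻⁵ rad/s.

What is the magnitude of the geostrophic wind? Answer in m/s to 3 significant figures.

Coriolis parameter at 41°S:
f = 2Ω sin φ = 2 × 7.29×10⁻⁵ × sin 41° = 9.57×10⁻⁵ s⁻¹
In the Southern Hemisphere f is negative: f = −9.57×10⁻⁵ s⁻¹.
Component geostrophic relations (x east, y north):
u_g = −(1/(fρ)) ∂P/∂y,  v_g = (1/(fρ)) ∂P/∂x
u_g = −(3.1×10⁻³)/(−9.57×10⁻⁵ × 1.10) = 29.5 m/s;  v_g = (−3.2×10⁻³)/(−9.57×10⁻⁵ × 1.10) = 30.4 m/s
|V_g| = √(u_g² + v_g²) = 42.3 m/s

42.3 m/s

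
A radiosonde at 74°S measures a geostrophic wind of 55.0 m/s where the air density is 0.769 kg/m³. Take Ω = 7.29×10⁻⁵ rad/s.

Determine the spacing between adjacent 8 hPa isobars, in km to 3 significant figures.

135 km

Coriolis parameter at 74°S:
f = 2Ω sin φ = 2 × 7.29×10⁻⁵ × sin 74° = 1.40×10⁻⁴ s⁻¹
Geostrophic balance rearranged: |∂P/∂n| = f ρ V_g
|∂P/∂n| = 1.40×10⁻⁴ × 0.769 × 55.0 = 5.93×10⁻³ Pa/m
Isobar spacing: Δn = ΔP/|∂P/∂n| = 800 Pa / 5.93×10⁻³ Pa/m = 134959 m ≈ 135 km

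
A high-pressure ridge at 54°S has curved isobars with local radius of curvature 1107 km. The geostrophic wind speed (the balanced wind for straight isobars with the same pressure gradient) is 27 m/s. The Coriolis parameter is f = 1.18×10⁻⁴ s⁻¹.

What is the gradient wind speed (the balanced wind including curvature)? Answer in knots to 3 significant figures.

Around a high, pressure-gradient force acts outward with centrifugal, so Coriolis balances both:
fV = (1/ρ)|∂P/∂n| + V²/R  →  V² − fR·V + fR·V_g = 0
With fR = 1.18×10⁻⁴ × 1107×10³ m = 131 m/s:
V = [fR − √((fR)² − 4 fR V_g)]/2 = [131 − √(131² − 4×131×27)]/2 = 38.1 m/s
Supergeostrophic (V > V_g = 27 m/s), as expected around a high.
Converting: 38.1 m/s × 1.944 = 74.1 knots

74.1 knots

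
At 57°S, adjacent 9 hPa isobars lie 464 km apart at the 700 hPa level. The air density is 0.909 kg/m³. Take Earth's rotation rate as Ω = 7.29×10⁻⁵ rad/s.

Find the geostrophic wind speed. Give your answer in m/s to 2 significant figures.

17 m/s

Coriolis parameter at 57°S:
f = 2Ω sin φ = 2 × 7.29×10⁻⁵ × sin 57° = 1.22×10⁻⁴ s⁻¹
Pressure gradient: |∂P/∂n| = 900 Pa / 464000 m = 1.94×10⁻³ Pa/m
Geostrophic balance (pressure-gradient force = Coriolis force):
V_g = (1/(fρ)) |∂P/∂n| = 1.94×10⁻³ / (1.22×10⁻⁴ × 0.909) = 17.5 m/s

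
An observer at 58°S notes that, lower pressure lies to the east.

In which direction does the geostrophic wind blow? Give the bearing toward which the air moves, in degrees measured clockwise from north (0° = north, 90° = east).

The pressure-gradient force points toward the east (bearing 090°).
Geostrophic balance: in the Southern Hemisphere the Coriolis force deflects motion to the left, so the geostrophic wind blows 90° to the left of the pressure-gradient force (low pressure on the right).
Rotating 090° by 90° counterclockwise gives 000° — the wind blows toward the north.

000°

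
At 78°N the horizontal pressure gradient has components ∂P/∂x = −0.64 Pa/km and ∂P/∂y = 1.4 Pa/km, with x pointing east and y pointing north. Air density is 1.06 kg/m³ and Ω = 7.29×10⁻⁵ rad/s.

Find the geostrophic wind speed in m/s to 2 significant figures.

Coriolis parameter at 78°N:
f = 2Ω sin φ = 2 × 7.29×10⁻⁵ × sin 78° = 1.43×10⁻⁴ s⁻¹
Component geostrophic relations (x east, y north):
u_g = −(1/(fρ)) ∂P/∂y,  v_g = (1/(fρ)) ∂P/∂x
u_g = −(1.4×10⁻³)/(1.43×10⁻⁴ × 1.06) = −9.26 m/s;  v_g = (−0.64×10⁻³)/(1.43×10⁻⁴ × 1.06) = −4.23 m/s
|V_g| = √(u_g² + v_g²) = 10.2 m/s

10 m/s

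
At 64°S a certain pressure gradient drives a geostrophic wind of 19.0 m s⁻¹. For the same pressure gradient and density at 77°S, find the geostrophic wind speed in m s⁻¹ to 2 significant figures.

18 m s⁻¹

With the same pressure gradient and density, V_g ∝ 1/f ∝ 1/sin φ.
V₂ = V₁ · sin φ₁ / sin φ₂ = 19.0 × sin 64° / sin 77°
V₂ = 19.0 × 0.8988/0.9744 = 18 m s⁻¹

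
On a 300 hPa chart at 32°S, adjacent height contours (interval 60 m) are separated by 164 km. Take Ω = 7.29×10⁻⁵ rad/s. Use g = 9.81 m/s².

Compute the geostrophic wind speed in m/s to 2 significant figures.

46 m/s

Coriolis parameter at 32°S:
f = 2Ω sin φ = 2 × 7.29×10⁻⁵ × sin 32° = 7.73×10⁻⁵ s⁻¹
Height gradient: |∂Z/∂n| = 60 m / 164000 m = 3.66×10⁻⁴
On a pressure surface, geostrophic balance gives V_g = (g/f)|∂Z/∂n|:
V_g = 9.81 × 3.66×10⁻⁴ / 7.73×10⁻⁵ = 46.5 m/s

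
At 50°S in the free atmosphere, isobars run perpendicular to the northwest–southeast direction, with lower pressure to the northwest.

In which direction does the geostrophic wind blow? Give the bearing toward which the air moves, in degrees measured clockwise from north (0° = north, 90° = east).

225°

The pressure-gradient force points toward the northwest (bearing 315°).
Geostrophic balance: in the Southern Hemisphere the Coriolis force deflects motion to the left, so the geostrophic wind blows 90° to the left of the pressure-gradient force (low pressure on the right).
Rotating 315° by 90° counterclockwise gives 225° — the wind blows toward the southwest.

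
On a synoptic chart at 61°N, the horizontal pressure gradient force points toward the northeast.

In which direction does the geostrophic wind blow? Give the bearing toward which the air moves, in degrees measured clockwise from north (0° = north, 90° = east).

135°

The pressure-gradient force points toward the northeast (bearing 045°).
Geostrophic balance: in the Northern Hemisphere the Coriolis force deflects motion to the right, so the geostrophic wind blows 90° to the right of the pressure-gradient force (low pressure on the left).
Rotating 045° by 90° clockwise gives 135° — the wind blows toward the southeast.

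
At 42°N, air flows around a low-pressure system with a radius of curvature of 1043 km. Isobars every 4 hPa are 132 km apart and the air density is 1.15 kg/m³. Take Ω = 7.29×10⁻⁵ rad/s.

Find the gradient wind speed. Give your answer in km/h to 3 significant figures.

Coriolis parameter at 42°N:
f = 2Ω sin φ = 2 × 7.29×10⁻⁵ × sin 42° = 9.76×10⁻⁵ s⁻¹
Pressure gradient: |∂P/∂n| = 400 Pa / 132000 m = 3.03×10⁻³ Pa/m
Geostrophic speed: V_g = |∂P/∂n|/(fρ) = 3.03×10⁻³/(9.76×10⁻⁵ × 1.15) = 27.0 m/s
Around a low, centrifugal force acts outward with Coriolis, so pressure-gradient force balances both:
(1/ρ)|∂P/∂n| = fV + V²/R  →  V² + fR·V − fR·V_g = 0
With fR = 9.76×10⁻⁵ × 1043×10³ m = 102 m/s:
V = [−fR + √((fR)² + 4 fR V_g)]/2 = [−102 + √(102² + 4×102×27)]/2 = 22.2 m/s
Subgeostrophic (V < V_g = 27 m/s), as expected around a low.
Converting: 22.2 m/s × 3.6 = 79.8 km/h

79.8 km/h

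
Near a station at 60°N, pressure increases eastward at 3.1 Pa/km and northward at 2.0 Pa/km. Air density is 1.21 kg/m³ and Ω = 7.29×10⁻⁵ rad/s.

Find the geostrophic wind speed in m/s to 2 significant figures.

Coriolis parameter at 60°N:
f = 2Ω sin φ = 2 × 7.29×10⁻⁵ × sin 60° = 1.26×10⁻⁴ s⁻¹
Component geostrophic relations (x east, y north):
u_g = −(1/(fρ)) ∂P/∂y,  v_g = (1/(fρ)) ∂P/∂x
u_g = −(2.0×10⁻³)/(1.26×10⁻⁴ × 1.21) = −13.1 m/s;  v_g = (3.1×10⁻³)/(1.26×10⁻⁴ × 1.21) = 20.3 m/s
|V_g| = √(u_g² + v_g²) = 24.1 m/s

24 m/s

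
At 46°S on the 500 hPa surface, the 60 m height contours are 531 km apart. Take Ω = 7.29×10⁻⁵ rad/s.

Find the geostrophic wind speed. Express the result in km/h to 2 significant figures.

Coriolis parameter at 46°S:
f = 2Ω sin φ = 2 × 7.29×10⁻⁵ × sin 46° = 1.05×10⁻⁴ s⁻¹
Height gradient: |∂Z/∂n| = 60 m / 531000 m = 1.13×10⁻⁴
On a pressure surface, geostrophic balance gives V_g = (g/f)|∂Z/∂n|:
V_g = 9.81 × 1.13×10⁻⁴ / 1.05×10⁻⁴ = 10.6 m/s
Converting: 10.6 m/s × 3.6 = 38 km/h

38 km/h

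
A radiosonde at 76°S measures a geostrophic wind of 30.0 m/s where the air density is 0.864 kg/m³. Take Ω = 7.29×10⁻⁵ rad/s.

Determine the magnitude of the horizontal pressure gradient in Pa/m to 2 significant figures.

3.7×10⁻³ Pa/m

Coriolis parameter at 76°S:
f = 2Ω sin φ = 2 × 7.29×10⁻⁵ × sin 76° = 1.41×10⁻⁴ s⁻¹
Geostrophic balance rearranged: |∂P/∂n| = f ρ V_g
|∂P/∂n| = 1.41×10⁻⁴ × 0.864 × 30.0 = 3.67×10⁻³ Pa/m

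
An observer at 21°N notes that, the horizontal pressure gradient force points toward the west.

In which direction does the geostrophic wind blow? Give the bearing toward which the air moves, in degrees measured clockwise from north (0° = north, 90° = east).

000°

The pressure-gradient force points toward the west (bearing 270°).
Geostrophic balance: in the Northern Hemisphere the Coriolis force deflects motion to the right, so the geostrophic wind blows 90° to the right of the pressure-gradient force (low pressure on the left).
Rotating 270° by 90° clockwise gives 000° — the wind blows toward the north.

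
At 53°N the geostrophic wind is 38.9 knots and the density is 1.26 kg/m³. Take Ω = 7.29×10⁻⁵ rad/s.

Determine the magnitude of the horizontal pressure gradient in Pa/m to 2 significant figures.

2.9×10⁻³ Pa/m

Coriolis parameter at 53°N:
f = 2Ω sin φ = 2 × 7.29×10⁻⁵ × sin 53° = 1.16×10⁻⁴ s⁻¹
Wind speed in SI: 38.9 knots = 20.0 m/s
Geostrophic balance rearranged: |∂P/∂n| = f ρ V_g
|∂P/∂n| = 1.16×10⁻⁴ × 1.26 × 20.0 = 2.94×10⁻³ Pa/m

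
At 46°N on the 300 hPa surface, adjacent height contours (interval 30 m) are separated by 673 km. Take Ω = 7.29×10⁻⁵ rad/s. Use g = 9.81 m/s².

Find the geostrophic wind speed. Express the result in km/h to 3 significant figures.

15.0 km/h

Coriolis parameter at 46°N:
f = 2Ω sin φ = 2 × 7.29×10⁻⁵ × sin 46° = 1.05×10⁻⁴ s⁻¹
Height gradient: |∂Z/∂n| = 30 m / 673000 m = 4.46×10⁻⁵
On a pressure surface, geostrophic balance gives V_g = (g/f)|∂Z/∂n|:
V_g = 9.81 × 4.46×10⁻⁵ / 1.05×10⁻⁴ = 4.17 m/s
Converting: 4.17 m/s × 3.6 = 15.0 km/h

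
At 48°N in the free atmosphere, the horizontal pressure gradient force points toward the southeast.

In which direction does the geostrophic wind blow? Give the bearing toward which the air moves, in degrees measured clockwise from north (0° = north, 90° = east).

225°

The pressure-gradient force points toward the southeast (bearing 135°).
Geostrophic balance: in the Northern Hemisphere the Coriolis force deflects motion to the right, so the geostrophic wind blows 90° to the right of the pressure-gradient force (low pressure on the left).
Rotating 135° by 90° clockwise gives 225° — the wind blows toward the southwest.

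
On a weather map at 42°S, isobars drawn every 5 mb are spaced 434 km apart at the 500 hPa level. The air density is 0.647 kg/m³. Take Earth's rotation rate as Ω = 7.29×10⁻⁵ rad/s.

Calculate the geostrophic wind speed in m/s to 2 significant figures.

18 m/s

Coriolis parameter at 42°S:
f = 2Ω sin φ = 2 × 7.29×10⁻⁵ × sin 42° = 9.76×10⁻⁵ s⁻¹
Pressure gradient: |∂P/∂n| = 500 Pa / 434000 m = 1.15×10⁻³ Pa/m
Geostrophic balance (pressure-gradient force = Coriolis force):
V_g = (1/(fρ)) |∂P/∂n| = 1.15×10⁻³ / (9.76×10⁻⁵ × 0.647) = 18.3 m/s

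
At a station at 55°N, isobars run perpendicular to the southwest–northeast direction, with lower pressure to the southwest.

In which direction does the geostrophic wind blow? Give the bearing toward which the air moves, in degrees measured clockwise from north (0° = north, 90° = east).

The pressure-gradient force points toward the southwest (bearing 225°).
Geostrophic balance: in the Northern Hemisphere the Coriolis force deflects motion to the right, so the geostrophic wind blows 90° to the right of the pressure-gradient force (low pressure on the left).
Rotating 225° by 90° clockwise gives 315° — the wind blows toward the northwest.

315°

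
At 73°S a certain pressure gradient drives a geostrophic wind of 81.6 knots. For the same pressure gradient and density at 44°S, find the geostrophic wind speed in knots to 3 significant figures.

With the same pressure gradient and density, V_g ∝ 1/f ∝ 1/sin φ.
V₂ = V₁ · sin φ₁ / sin φ₂ = 81.6 × sin 73° / sin 44°
V₂ = 81.6 × 0.9563/0.6947 = 112 knots

112 knots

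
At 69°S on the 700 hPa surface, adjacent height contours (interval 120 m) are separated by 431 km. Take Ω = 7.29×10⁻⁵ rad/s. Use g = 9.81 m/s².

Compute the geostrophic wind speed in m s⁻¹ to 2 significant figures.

Coriolis parameter at 69°S:
f = 2Ω sin φ = 2 × 7.29×10⁻⁵ × sin 69° = 1.36×10⁻⁴ s⁻¹
Height gradient: |∂Z/∂n| = 120 m / 431000 m = 2.78×10⁻⁴
On a pressure surface, geostrophic balance gives V_g = (g/f)|∂Z/∂n|:
V_g = 9.81 × 2.78×10⁻⁴ / 1.36×10⁻⁴ = 20.1 m/s

20 m s⁻¹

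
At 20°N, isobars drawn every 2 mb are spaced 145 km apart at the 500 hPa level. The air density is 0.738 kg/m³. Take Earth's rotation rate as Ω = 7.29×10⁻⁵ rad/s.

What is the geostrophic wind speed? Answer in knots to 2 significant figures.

73 knots

Coriolis parameter at 20°N:
f = 2Ω sin φ = 2 × 7.29×10⁻⁵ × sin 20° = 4.99×10⁻⁵ s⁻¹
Pressure gradient: |∂P/∂n| = 200 Pa / 145000 m = 1.38×10⁻³ Pa/m
Geostrophic balance (pressure-gradient force = Coriolis force):
V_g = (1/(fρ)) |∂P/∂n| = 1.38×10⁻³ / (4.99×10⁻⁵ × 0.738) = 37.5 m/s
Converting: 37.5 m/s × 1.944 = 73 knots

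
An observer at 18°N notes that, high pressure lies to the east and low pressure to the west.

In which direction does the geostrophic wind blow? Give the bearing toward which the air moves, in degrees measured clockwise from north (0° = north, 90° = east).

The pressure-gradient force points toward the west (bearing 270°).
Geostrophic balance: in the Northern Hemisphere the Coriolis force deflects motion to the right, so the geostrophic wind blows 90° to the right of the pressure-gradient force (low pressure on the left).
Rotating 270° by 90° clockwise gives 000° — the wind blows toward the north.

000°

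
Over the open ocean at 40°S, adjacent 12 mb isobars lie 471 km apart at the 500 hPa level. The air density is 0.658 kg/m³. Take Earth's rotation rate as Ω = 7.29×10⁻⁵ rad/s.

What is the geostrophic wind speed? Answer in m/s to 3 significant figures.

Coriolis parameter at 40°S:
f = 2Ω sin φ = 2 × 7.29×10⁻⁵ × sin 40° = 9.37×10⁻⁵ s⁻¹
Pressure gradient: |∂P/∂n| = 1200 Pa / 471000 m = 2.55×10⁻³ Pa/m
Geostrophic balance (pressure-gradient force = Coriolis force):
V_g = (1/(fρ)) |∂P/∂n| = 2.55×10⁻³ / (9.37×10⁻⁵ × 0.658) = 41.3 m/s

41.3 m/s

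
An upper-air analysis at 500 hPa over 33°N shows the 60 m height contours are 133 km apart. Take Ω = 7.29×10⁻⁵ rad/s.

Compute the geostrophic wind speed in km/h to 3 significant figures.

201 km/h

Coriolis parameter at 33°N:
f = 2Ω sin φ = 2 × 7.29×10⁻⁵ × sin 33° = 7.94×10⁻⁵ s⁻¹
Height gradient: |∂Z/∂n| = 60 m / 133000 m = 4.51×10⁻⁴
On a pressure surface, geostrophic balance gives V_g = (g/f)|∂Z/∂n|:
V_g = 9.81 × 4.51×10⁻⁴ / 7.94×10⁻⁵ = 55.7 m/s
Converting: 55.7 m/s × 3.6 = 201 km/h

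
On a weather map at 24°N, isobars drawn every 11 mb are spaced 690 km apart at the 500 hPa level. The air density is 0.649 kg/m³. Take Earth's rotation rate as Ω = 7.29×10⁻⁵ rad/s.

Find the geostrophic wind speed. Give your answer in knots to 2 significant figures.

81 knots

Coriolis parameter at 24°N:
f = 2Ω sin φ = 2 × 7.29×10⁻⁵ × sin 24° = 5.93×10⁻⁵ s⁻¹
Pressure gradient: |∂P/∂n| = 1100 Pa / 690000 m = 1.59×10⁻³ Pa/m
Geostrophic balance (pressure-gradient force = Coriolis force):
V_g = (1/(fρ)) |∂P/∂n| = 1.59×10⁻³ / (5.93×10⁻⁵ × 0.649) = 41.4 m/s
Converting: 41.4 m/s × 1.944 = 81 knots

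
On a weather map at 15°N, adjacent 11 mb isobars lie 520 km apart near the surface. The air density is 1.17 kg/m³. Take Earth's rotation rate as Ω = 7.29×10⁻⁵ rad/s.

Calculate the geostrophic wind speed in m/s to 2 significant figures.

48 m/s

Coriolis parameter at 15°N:
f = 2Ω sin φ = 2 × 7.29×10⁻⁵ × sin 15° = 3.77×10⁻⁵ s⁻¹
Pressure gradient: |∂P/∂n| = 1100 Pa / 520000 m = 2.12×10⁻³ Pa/m
Geostrophic balance (pressure-gradient force = Coriolis force):
V_g = (1/(fρ)) |∂P/∂n| = 2.12×10⁻³ / (3.77×10⁻⁵ × 1.17) = 47.9 m/s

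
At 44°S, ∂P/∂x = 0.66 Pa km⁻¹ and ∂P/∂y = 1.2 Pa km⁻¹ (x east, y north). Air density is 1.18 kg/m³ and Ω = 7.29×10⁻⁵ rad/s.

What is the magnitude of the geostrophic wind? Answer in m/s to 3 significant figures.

11.5 m/s

Coriolis parameter at 44°S:
f = 2Ω sin φ = 2 × 7.29×10⁻⁵ × sin 44° = 1.01×10⁻⁴ s⁻¹
In the Southern Hemisphere f is negative: f = −1.01×10⁻⁴ s⁻¹.
Component geostrophic relations (x east, y north):
u_g = −(1/(fρ)) ∂P/∂y,  v_g = (1/(fρ)) ∂P/∂x
u_g = −(1.2×10⁻³)/(−1.01×10⁻⁴ × 1.18) = 10.0 m/s;  v_g = (0.66×10⁻³)/(−1.01×10⁻⁴ × 1.18) = −5.52 m/s
|V_g| = √(u_g² + v_g²) = 11.5 m/s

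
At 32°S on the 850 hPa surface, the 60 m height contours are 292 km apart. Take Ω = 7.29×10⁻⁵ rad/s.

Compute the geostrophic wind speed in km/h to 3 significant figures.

Coriolis parameter at 32°S:
f = 2Ω sin φ = 2 × 7.29×10⁻⁵ × sin 32° = 7.73×10⁻⁵ s⁻¹
Height gradient: |∂Z/∂n| = 60 m / 292000 m = 2.05×10⁻⁴
On a pressure surface, geostrophic balance gives V_g = (g/f)|∂Z/∂n|:
V_g = 9.81 × 2.05×10⁻⁴ / 7.73×10⁻⁵ = 26.1 m/s
Converting: 26.1 m/s × 3.6 = 93.9 km/h

93.9 km/h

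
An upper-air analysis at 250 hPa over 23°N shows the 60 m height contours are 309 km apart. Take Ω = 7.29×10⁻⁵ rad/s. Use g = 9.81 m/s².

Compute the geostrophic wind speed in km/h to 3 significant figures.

120 km/h

Coriolis parameter at 23°N:
f = 2Ω sin φ = 2 × 7.29×10⁻⁵ × sin 23° = 5.70×10⁻⁵ s⁻¹
Height gradient: |∂Z/∂n| = 60 m / 309000 m = 1.94×10⁻⁴
On a pressure surface, geostrophic balance gives V_g = (g/f)|∂Z/∂n|:
V_g = 9.81 × 1.94×10⁻⁴ / 5.70×10⁻⁵ = 33.4 m/s
Converting: 33.4 m/s × 3.6 = 120 km/h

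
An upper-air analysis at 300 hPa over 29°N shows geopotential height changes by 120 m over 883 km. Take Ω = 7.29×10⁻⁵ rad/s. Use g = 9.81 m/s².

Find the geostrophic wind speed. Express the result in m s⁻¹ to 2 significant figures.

Coriolis parameter at 29°N:
f = 2Ω sin φ = 2 × 7.29×10⁻⁵ × sin 29° = 7.07×10⁻⁵ s⁻¹
Height gradient: |∂Z/∂n| = 120 m / 883000 m = 1.36×10⁻⁴
On a pressure surface, geostrophic balance gives V_g = (g/f)|∂Z/∂n|:
V_g = 9.81 × 1.36×10⁻⁴ / 7.07×10⁻⁵ = 18.9 m/s

19 m s⁻¹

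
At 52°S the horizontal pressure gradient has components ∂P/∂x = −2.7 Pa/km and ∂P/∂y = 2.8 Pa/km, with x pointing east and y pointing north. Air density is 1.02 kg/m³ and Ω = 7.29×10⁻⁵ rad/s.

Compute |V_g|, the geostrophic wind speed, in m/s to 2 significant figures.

Coriolis parameter at 52°S:
f = 2Ω sin φ = 2 × 7.29×10⁻⁵ × sin 52° = 1.15×10⁻⁴ s⁻¹
In the Southern Hemisphere f is negative: f = −1.15×10⁻⁴ s⁻¹.
Component geostrophic relations (x east, y north):
u_g = −(1/(fρ)) ∂P/∂y,  v_g = (1/(fρ)) ∂P/∂x
u_g = −(2.8×10⁻³)/(−1.15×10⁻⁴ × 1.02) = 23.9 m/s;  v_g = (−2.7×10⁻³)/(−1.15×10⁻⁴ × 1.02) = 23.0 m/s
|V_g| = √(u_g² + v_g²) = 33.2 m/s

33 m/s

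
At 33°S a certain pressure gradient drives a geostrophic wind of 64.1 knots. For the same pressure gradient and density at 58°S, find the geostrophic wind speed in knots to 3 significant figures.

41.2 knots

With the same pressure gradient and density, V_g ∝ 1/f ∝ 1/sin φ.
V₂ = V₁ · sin φ₁ / sin φ₂ = 64.1 × sin 33° / sin 58°
V₂ = 64.1 × 0.5446/0.8480 = 41.2 knots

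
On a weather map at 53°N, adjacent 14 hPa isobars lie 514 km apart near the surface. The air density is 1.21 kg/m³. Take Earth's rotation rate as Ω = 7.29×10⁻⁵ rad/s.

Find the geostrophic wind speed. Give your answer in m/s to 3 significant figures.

19.3 m/s

Coriolis parameter at 53°N:
f = 2Ω sin φ = 2 × 7.29×10⁻⁵ × sin 53° = 1.16×10⁻⁴ s⁻¹
Pressure gradient: |∂P/∂n| = 1400 Pa / 514000 m = 2.72×10⁻³ Pa/m
Geostrophic balance (pressure-gradient force = Coriolis force):
V_g = (1/(fρ)) |∂P/∂n| = 2.72×10⁻³ / (1.16×10⁻⁴ × 1.21) = 19.3 m/s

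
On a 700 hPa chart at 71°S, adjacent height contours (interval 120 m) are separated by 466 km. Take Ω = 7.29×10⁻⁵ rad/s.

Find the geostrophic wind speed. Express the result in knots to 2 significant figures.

Coriolis parameter at 71°S:
f = 2Ω sin φ = 2 × 7.29×10⁻⁵ × sin 71° = 1.38×10⁻⁴ s⁻¹
Height gradient: |∂Z/∂n| = 120 m / 466000 m = 2.58×10⁻⁴
On a pressure surface, geostrophic balance gives V_g = (g/f)|∂Z/∂n|:
V_g = 9.81 × 2.58×10⁻⁴ / 1.38×10⁻⁴ = 18.3 m/s
Converting: 18.3 m/s × 1.944 = 36 knots

36 knots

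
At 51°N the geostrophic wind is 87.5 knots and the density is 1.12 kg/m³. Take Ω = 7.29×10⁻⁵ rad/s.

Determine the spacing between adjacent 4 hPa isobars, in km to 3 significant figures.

70.0 km

Coriolis parameter at 51°N:
f = 2Ω sin φ = 2 × 7.29×10⁻⁵ × sin 51° = 1.13×10⁻⁴ s⁻¹
Wind speed in SI: 87.5 knots = 45.0 m/s
Geostrophic balance rearranged: |∂P/∂n| = f ρ V_g
|∂P/∂n| = 1.13×10⁻⁴ × 1.12 × 45.0 = 5.71×10⁻³ Pa/m
Isobar spacing: Δn = ΔP/|∂P/∂n| = 400 Pa / 5.71×10⁻³ Pa/m = 70022 m ≈ 70.0 km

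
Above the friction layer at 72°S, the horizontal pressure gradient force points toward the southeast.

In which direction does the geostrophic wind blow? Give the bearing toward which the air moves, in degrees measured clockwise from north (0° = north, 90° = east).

The pressure-gradient force points toward the southeast (bearing 135°).
Geostrophic balance: in the Southern Hemisphere the Coriolis force deflects motion to the left, so the geostrophic wind blows 90° to the left of the pressure-gradient force (low pressure on the right).
Rotating 135° by 90° counterclockwise gives 045° — the wind blows toward the northeast.

045°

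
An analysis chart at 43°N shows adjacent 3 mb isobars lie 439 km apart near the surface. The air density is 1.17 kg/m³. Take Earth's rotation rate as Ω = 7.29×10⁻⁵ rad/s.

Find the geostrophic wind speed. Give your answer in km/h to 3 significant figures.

21.1 km/h

Coriolis parameter at 43°N:
f = 2Ω sin φ = 2 × 7.29×10⁻⁵ × sin 43° = 9.94×10⁻⁵ s⁻¹
Pressure gradient: |∂P/∂n| = 300 Pa / 439000 m = 6.83×10⁻⁴ Pa/m
Geostrophic balance (pressure-gradient force = Coriolis force):
V_g = (1/(fρ)) |∂P/∂n| = 6.83×10⁻⁴ / (9.94×10⁻⁵ × 1.17) = 5.87 m/s
Converting: 5.87 m/s × 3.6 = 21.1 km/h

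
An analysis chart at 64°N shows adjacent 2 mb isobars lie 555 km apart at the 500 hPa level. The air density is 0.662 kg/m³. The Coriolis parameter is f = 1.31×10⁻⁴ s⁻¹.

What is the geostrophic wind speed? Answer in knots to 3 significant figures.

8.08 knots

Pressure gradient: |∂P/∂n| = 200 Pa / 555000 m = 3.60×10⁻⁴ Pa/m
Geostrophic balance (pressure-gradient force = Coriolis force):
V_g = (1/(fρ)) |∂P/∂n| = 3.60×10⁻⁴ / (1.31×10⁻⁴ × 0.662) = 4.16 m/s
Converting: 4.16 m/s × 1.944 = 8.08 knots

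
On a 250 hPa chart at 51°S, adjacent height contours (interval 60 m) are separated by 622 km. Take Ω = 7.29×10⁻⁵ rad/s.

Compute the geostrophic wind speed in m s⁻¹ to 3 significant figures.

Coriolis parameter at 51°S:
f = 2Ω sin φ = 2 × 7.29×10⁻⁵ × sin 51° = 1.13×10⁻⁴ s⁻¹
Height gradient: |∂Z/∂n| = 60 m / 622000 m = 9.65×10⁻⁵
On a pressure surface, geostrophic balance gives V_g = (g/f)|∂Z/∂n|:
V_g = 9.81 × 9.65×10⁻⁵ / 1.13×10⁻⁴ = 8.35 m/s

8.35 m s⁻¹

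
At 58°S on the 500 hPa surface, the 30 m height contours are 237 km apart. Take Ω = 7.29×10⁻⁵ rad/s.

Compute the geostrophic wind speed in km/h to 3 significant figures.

Coriolis parameter at 58°S:
f = 2Ω sin φ = 2 × 7.29×10⁻⁵ × sin 58° = 1.24×10⁻⁴ s⁻¹
Height gradient: |∂Z/∂n| = 30 m / 237000 m = 1.27×10⁻⁴
On a pressure surface, geostrophic balance gives V_g = (g/f)|∂Z/∂n|:
V_g = 9.81 × 1.27×10⁻⁴ / 1.24×10⁻⁴ = 10.0 m/s
Converting: 10.0 m/s × 3.6 = 36.2 km/h

36.2 km/h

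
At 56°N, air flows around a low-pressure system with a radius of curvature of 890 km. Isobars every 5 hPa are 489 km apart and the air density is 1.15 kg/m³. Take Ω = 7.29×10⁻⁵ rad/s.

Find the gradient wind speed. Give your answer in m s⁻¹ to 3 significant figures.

6.91 m s⁻¹

Coriolis parameter at 56°N:
f = 2Ω sin φ = 2 × 7.29×10⁻⁵ × sin 56° = 1.21×10⁻⁴ s⁻¹
Pressure gradient: |∂P/∂n| = 500 Pa / 489000 m = 1.02×10⁻³ Pa/m
Geostrophic speed: V_g = |∂P/∂n|/(fρ) = 1.02×10⁻³/(1.21×10⁻⁴ × 1.15) = 7.36 m/s
Around a low, centrifugal force acts outward with Coriolis, so pressure-gradient force balances both:
(1/ρ)|∂P/∂n| = fV + V²/R  →  V² + fR·V − fR·V_g = 0
With fR = 1.21×10⁻⁴ × 890×10³ m = 108 m/s:
V = [−fR + √((fR)² + 4 fR V_g)]/2 = [−108 + √(108² + 4×108×7.36)]/2 = 6.91 m/s
Subgeostrophic (V < V_g = 7.36 m/s), as expected around a low.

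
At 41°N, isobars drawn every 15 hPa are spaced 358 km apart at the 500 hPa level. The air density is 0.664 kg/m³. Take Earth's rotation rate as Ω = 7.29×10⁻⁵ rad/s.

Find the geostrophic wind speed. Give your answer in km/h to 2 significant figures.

240 km/h

Coriolis parameter at 41°N:
f = 2Ω sin φ = 2 × 7.29×10⁻⁵ × sin 41° = 9.57×10⁻⁵ s⁻¹
Pressure gradient: |∂P/∂n| = 1500 Pa / 358000 m = 4.19×10⁻³ Pa/m
Geostrophic balance (pressure-gradient force = Coriolis force):
V_g = (1/(fρ)) |∂P/∂n| = 4.19×10⁻³ / (9.57×10⁻⁵ × 0.664) = 66.0 m/s
Converting: 66.0 m/s × 3.6 = 240 km/h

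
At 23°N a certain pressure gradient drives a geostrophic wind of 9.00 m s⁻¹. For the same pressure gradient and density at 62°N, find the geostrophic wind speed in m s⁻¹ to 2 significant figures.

4.0 m s⁻¹

With the same pressure gradient and density, V_g ∝ 1/f ∝ 1/sin φ.
V₂ = V₁ · sin φ₁ / sin φ₂ = 9.00 × sin 23° / sin 62°
V₂ = 9.00 × 0.3907/0.8829 = 4.0 m s⁻¹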